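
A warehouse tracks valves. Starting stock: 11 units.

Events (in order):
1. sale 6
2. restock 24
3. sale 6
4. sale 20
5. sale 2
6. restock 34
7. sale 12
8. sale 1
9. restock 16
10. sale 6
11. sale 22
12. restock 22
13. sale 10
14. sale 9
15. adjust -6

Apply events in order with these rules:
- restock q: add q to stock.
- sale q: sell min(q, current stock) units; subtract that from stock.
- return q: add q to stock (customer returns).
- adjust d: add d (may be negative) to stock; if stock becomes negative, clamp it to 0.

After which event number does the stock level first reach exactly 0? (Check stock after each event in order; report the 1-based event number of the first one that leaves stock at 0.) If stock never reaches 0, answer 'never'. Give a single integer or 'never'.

Processing events:
Start: stock = 11
  Event 1 (sale 6): sell min(6,11)=6. stock: 11 - 6 = 5. total_sold = 6
  Event 2 (restock 24): 5 + 24 = 29
  Event 3 (sale 6): sell min(6,29)=6. stock: 29 - 6 = 23. total_sold = 12
  Event 4 (sale 20): sell min(20,23)=20. stock: 23 - 20 = 3. total_sold = 32
  Event 5 (sale 2): sell min(2,3)=2. stock: 3 - 2 = 1. total_sold = 34
  Event 6 (restock 34): 1 + 34 = 35
  Event 7 (sale 12): sell min(12,35)=12. stock: 35 - 12 = 23. total_sold = 46
  Event 8 (sale 1): sell min(1,23)=1. stock: 23 - 1 = 22. total_sold = 47
  Event 9 (restock 16): 22 + 16 = 38
  Event 10 (sale 6): sell min(6,38)=6. stock: 38 - 6 = 32. total_sold = 53
  Event 11 (sale 22): sell min(22,32)=22. stock: 32 - 22 = 10. total_sold = 75
  Event 12 (restock 22): 10 + 22 = 32
  Event 13 (sale 10): sell min(10,32)=10. stock: 32 - 10 = 22. total_sold = 85
  Event 14 (sale 9): sell min(9,22)=9. stock: 22 - 9 = 13. total_sold = 94
  Event 15 (adjust -6): 13 + -6 = 7
Final: stock = 7, total_sold = 94

Stock never reaches 0.

Answer: never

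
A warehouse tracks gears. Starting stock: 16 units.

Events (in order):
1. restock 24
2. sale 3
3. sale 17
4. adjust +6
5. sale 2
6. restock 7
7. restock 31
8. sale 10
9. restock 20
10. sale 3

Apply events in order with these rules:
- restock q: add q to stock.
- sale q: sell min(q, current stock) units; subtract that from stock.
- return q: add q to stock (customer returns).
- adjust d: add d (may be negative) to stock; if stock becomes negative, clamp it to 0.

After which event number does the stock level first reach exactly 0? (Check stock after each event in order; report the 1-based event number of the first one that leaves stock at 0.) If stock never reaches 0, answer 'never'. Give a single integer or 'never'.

Answer: never

Derivation:
Processing events:
Start: stock = 16
  Event 1 (restock 24): 16 + 24 = 40
  Event 2 (sale 3): sell min(3,40)=3. stock: 40 - 3 = 37. total_sold = 3
  Event 3 (sale 17): sell min(17,37)=17. stock: 37 - 17 = 20. total_sold = 20
  Event 4 (adjust +6): 20 + 6 = 26
  Event 5 (sale 2): sell min(2,26)=2. stock: 26 - 2 = 24. total_sold = 22
  Event 6 (restock 7): 24 + 7 = 31
  Event 7 (restock 31): 31 + 31 = 62
  Event 8 (sale 10): sell min(10,62)=10. stock: 62 - 10 = 52. total_sold = 32
  Event 9 (restock 20): 52 + 20 = 72
  Event 10 (sale 3): sell min(3,72)=3. stock: 72 - 3 = 69. total_sold = 35
Final: stock = 69, total_sold = 35

Stock never reaches 0.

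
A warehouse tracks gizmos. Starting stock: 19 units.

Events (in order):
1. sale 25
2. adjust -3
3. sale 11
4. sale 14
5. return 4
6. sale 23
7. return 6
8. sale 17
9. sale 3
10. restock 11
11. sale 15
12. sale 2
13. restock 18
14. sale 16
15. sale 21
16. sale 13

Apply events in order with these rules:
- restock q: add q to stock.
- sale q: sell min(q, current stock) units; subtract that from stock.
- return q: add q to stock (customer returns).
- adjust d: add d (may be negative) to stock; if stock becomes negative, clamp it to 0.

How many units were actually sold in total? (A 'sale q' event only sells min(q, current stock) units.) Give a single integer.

Processing events:
Start: stock = 19
  Event 1 (sale 25): sell min(25,19)=19. stock: 19 - 19 = 0. total_sold = 19
  Event 2 (adjust -3): 0 + -3 = 0 (clamped to 0)
  Event 3 (sale 11): sell min(11,0)=0. stock: 0 - 0 = 0. total_sold = 19
  Event 4 (sale 14): sell min(14,0)=0. stock: 0 - 0 = 0. total_sold = 19
  Event 5 (return 4): 0 + 4 = 4
  Event 6 (sale 23): sell min(23,4)=4. stock: 4 - 4 = 0. total_sold = 23
  Event 7 (return 6): 0 + 6 = 6
  Event 8 (sale 17): sell min(17,6)=6. stock: 6 - 6 = 0. total_sold = 29
  Event 9 (sale 3): sell min(3,0)=0. stock: 0 - 0 = 0. total_sold = 29
  Event 10 (restock 11): 0 + 11 = 11
  Event 11 (sale 15): sell min(15,11)=11. stock: 11 - 11 = 0. total_sold = 40
  Event 12 (sale 2): sell min(2,0)=0. stock: 0 - 0 = 0. total_sold = 40
  Event 13 (restock 18): 0 + 18 = 18
  Event 14 (sale 16): sell min(16,18)=16. stock: 18 - 16 = 2. total_sold = 56
  Event 15 (sale 21): sell min(21,2)=2. stock: 2 - 2 = 0. total_sold = 58
  Event 16 (sale 13): sell min(13,0)=0. stock: 0 - 0 = 0. total_sold = 58
Final: stock = 0, total_sold = 58

Answer: 58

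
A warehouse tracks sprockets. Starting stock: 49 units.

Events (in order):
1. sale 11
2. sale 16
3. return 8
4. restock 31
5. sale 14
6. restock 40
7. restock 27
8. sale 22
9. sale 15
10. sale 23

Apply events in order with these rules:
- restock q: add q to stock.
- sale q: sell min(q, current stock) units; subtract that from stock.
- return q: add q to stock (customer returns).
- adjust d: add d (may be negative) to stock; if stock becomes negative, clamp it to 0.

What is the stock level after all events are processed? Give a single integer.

Answer: 54

Derivation:
Processing events:
Start: stock = 49
  Event 1 (sale 11): sell min(11,49)=11. stock: 49 - 11 = 38. total_sold = 11
  Event 2 (sale 16): sell min(16,38)=16. stock: 38 - 16 = 22. total_sold = 27
  Event 3 (return 8): 22 + 8 = 30
  Event 4 (restock 31): 30 + 31 = 61
  Event 5 (sale 14): sell min(14,61)=14. stock: 61 - 14 = 47. total_sold = 41
  Event 6 (restock 40): 47 + 40 = 87
  Event 7 (restock 27): 87 + 27 = 114
  Event 8 (sale 22): sell min(22,114)=22. stock: 114 - 22 = 92. total_sold = 63
  Event 9 (sale 15): sell min(15,92)=15. stock: 92 - 15 = 77. total_sold = 78
  Event 10 (sale 23): sell min(23,77)=23. stock: 77 - 23 = 54. total_sold = 101
Final: stock = 54, total_sold = 101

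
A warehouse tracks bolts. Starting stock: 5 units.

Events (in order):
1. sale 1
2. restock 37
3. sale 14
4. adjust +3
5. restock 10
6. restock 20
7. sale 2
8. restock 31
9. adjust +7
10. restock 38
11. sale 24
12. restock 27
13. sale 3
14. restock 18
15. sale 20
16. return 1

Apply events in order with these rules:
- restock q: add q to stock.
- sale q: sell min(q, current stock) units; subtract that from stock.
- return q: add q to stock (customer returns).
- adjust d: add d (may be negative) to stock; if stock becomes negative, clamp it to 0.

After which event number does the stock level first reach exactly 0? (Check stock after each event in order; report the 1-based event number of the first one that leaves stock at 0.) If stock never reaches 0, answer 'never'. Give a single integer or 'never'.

Processing events:
Start: stock = 5
  Event 1 (sale 1): sell min(1,5)=1. stock: 5 - 1 = 4. total_sold = 1
  Event 2 (restock 37): 4 + 37 = 41
  Event 3 (sale 14): sell min(14,41)=14. stock: 41 - 14 = 27. total_sold = 15
  Event 4 (adjust +3): 27 + 3 = 30
  Event 5 (restock 10): 30 + 10 = 40
  Event 6 (restock 20): 40 + 20 = 60
  Event 7 (sale 2): sell min(2,60)=2. stock: 60 - 2 = 58. total_sold = 17
  Event 8 (restock 31): 58 + 31 = 89
  Event 9 (adjust +7): 89 + 7 = 96
  Event 10 (restock 38): 96 + 38 = 134
  Event 11 (sale 24): sell min(24,134)=24. stock: 134 - 24 = 110. total_sold = 41
  Event 12 (restock 27): 110 + 27 = 137
  Event 13 (sale 3): sell min(3,137)=3. stock: 137 - 3 = 134. total_sold = 44
  Event 14 (restock 18): 134 + 18 = 152
  Event 15 (sale 20): sell min(20,152)=20. stock: 152 - 20 = 132. total_sold = 64
  Event 16 (return 1): 132 + 1 = 133
Final: stock = 133, total_sold = 64

Stock never reaches 0.

Answer: never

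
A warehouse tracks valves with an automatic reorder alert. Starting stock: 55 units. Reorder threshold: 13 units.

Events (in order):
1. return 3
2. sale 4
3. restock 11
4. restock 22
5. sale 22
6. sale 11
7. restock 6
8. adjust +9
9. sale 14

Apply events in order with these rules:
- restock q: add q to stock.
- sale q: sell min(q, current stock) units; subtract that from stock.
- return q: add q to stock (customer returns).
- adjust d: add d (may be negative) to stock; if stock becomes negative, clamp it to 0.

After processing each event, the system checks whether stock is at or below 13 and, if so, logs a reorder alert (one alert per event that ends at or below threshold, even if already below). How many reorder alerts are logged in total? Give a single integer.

Answer: 0

Derivation:
Processing events:
Start: stock = 55
  Event 1 (return 3): 55 + 3 = 58
  Event 2 (sale 4): sell min(4,58)=4. stock: 58 - 4 = 54. total_sold = 4
  Event 3 (restock 11): 54 + 11 = 65
  Event 4 (restock 22): 65 + 22 = 87
  Event 5 (sale 22): sell min(22,87)=22. stock: 87 - 22 = 65. total_sold = 26
  Event 6 (sale 11): sell min(11,65)=11. stock: 65 - 11 = 54. total_sold = 37
  Event 7 (restock 6): 54 + 6 = 60
  Event 8 (adjust +9): 60 + 9 = 69
  Event 9 (sale 14): sell min(14,69)=14. stock: 69 - 14 = 55. total_sold = 51
Final: stock = 55, total_sold = 51

Checking against threshold 13:
  After event 1: stock=58 > 13
  After event 2: stock=54 > 13
  After event 3: stock=65 > 13
  After event 4: stock=87 > 13
  After event 5: stock=65 > 13
  After event 6: stock=54 > 13
  After event 7: stock=60 > 13
  After event 8: stock=69 > 13
  After event 9: stock=55 > 13
Alert events: []. Count = 0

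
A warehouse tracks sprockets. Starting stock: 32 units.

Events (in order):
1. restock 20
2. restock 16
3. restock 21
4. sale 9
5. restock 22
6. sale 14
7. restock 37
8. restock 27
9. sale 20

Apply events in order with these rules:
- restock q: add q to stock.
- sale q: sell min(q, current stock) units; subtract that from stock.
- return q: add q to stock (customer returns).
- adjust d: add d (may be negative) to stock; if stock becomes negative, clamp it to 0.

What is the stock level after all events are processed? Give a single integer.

Answer: 132

Derivation:
Processing events:
Start: stock = 32
  Event 1 (restock 20): 32 + 20 = 52
  Event 2 (restock 16): 52 + 16 = 68
  Event 3 (restock 21): 68 + 21 = 89
  Event 4 (sale 9): sell min(9,89)=9. stock: 89 - 9 = 80. total_sold = 9
  Event 5 (restock 22): 80 + 22 = 102
  Event 6 (sale 14): sell min(14,102)=14. stock: 102 - 14 = 88. total_sold = 23
  Event 7 (restock 37): 88 + 37 = 125
  Event 8 (restock 27): 125 + 27 = 152
  Event 9 (sale 20): sell min(20,152)=20. stock: 152 - 20 = 132. total_sold = 43
Final: stock = 132, total_sold = 43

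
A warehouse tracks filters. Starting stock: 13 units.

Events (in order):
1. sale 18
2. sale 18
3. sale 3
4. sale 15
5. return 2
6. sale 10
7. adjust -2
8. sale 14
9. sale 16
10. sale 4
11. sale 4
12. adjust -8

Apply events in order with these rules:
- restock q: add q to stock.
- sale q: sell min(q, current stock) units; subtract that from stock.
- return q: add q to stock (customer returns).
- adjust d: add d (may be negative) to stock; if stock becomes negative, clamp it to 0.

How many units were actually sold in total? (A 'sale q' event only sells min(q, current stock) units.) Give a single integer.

Answer: 15

Derivation:
Processing events:
Start: stock = 13
  Event 1 (sale 18): sell min(18,13)=13. stock: 13 - 13 = 0. total_sold = 13
  Event 2 (sale 18): sell min(18,0)=0. stock: 0 - 0 = 0. total_sold = 13
  Event 3 (sale 3): sell min(3,0)=0. stock: 0 - 0 = 0. total_sold = 13
  Event 4 (sale 15): sell min(15,0)=0. stock: 0 - 0 = 0. total_sold = 13
  Event 5 (return 2): 0 + 2 = 2
  Event 6 (sale 10): sell min(10,2)=2. stock: 2 - 2 = 0. total_sold = 15
  Event 7 (adjust -2): 0 + -2 = 0 (clamped to 0)
  Event 8 (sale 14): sell min(14,0)=0. stock: 0 - 0 = 0. total_sold = 15
  Event 9 (sale 16): sell min(16,0)=0. stock: 0 - 0 = 0. total_sold = 15
  Event 10 (sale 4): sell min(4,0)=0. stock: 0 - 0 = 0. total_sold = 15
  Event 11 (sale 4): sell min(4,0)=0. stock: 0 - 0 = 0. total_sold = 15
  Event 12 (adjust -8): 0 + -8 = 0 (clamped to 0)
Final: stock = 0, total_sold = 15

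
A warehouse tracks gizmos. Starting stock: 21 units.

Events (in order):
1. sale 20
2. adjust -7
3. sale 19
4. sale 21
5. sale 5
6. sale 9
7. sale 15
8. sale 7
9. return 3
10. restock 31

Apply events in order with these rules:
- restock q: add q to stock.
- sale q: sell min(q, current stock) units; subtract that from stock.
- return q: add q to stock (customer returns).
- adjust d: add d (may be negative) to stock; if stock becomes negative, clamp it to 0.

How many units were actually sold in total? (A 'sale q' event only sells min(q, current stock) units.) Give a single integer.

Answer: 20

Derivation:
Processing events:
Start: stock = 21
  Event 1 (sale 20): sell min(20,21)=20. stock: 21 - 20 = 1. total_sold = 20
  Event 2 (adjust -7): 1 + -7 = 0 (clamped to 0)
  Event 3 (sale 19): sell min(19,0)=0. stock: 0 - 0 = 0. total_sold = 20
  Event 4 (sale 21): sell min(21,0)=0. stock: 0 - 0 = 0. total_sold = 20
  Event 5 (sale 5): sell min(5,0)=0. stock: 0 - 0 = 0. total_sold = 20
  Event 6 (sale 9): sell min(9,0)=0. stock: 0 - 0 = 0. total_sold = 20
  Event 7 (sale 15): sell min(15,0)=0. stock: 0 - 0 = 0. total_sold = 20
  Event 8 (sale 7): sell min(7,0)=0. stock: 0 - 0 = 0. total_sold = 20
  Event 9 (return 3): 0 + 3 = 3
  Event 10 (restock 31): 3 + 31 = 34
Final: stock = 34, total_sold = 20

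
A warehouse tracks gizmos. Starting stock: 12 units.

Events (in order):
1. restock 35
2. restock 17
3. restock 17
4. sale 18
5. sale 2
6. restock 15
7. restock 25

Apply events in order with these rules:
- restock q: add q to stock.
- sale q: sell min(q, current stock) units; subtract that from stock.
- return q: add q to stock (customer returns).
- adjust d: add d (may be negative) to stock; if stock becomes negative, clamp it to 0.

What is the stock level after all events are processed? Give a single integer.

Processing events:
Start: stock = 12
  Event 1 (restock 35): 12 + 35 = 47
  Event 2 (restock 17): 47 + 17 = 64
  Event 3 (restock 17): 64 + 17 = 81
  Event 4 (sale 18): sell min(18,81)=18. stock: 81 - 18 = 63. total_sold = 18
  Event 5 (sale 2): sell min(2,63)=2. stock: 63 - 2 = 61. total_sold = 20
  Event 6 (restock 15): 61 + 15 = 76
  Event 7 (restock 25): 76 + 25 = 101
Final: stock = 101, total_sold = 20

Answer: 101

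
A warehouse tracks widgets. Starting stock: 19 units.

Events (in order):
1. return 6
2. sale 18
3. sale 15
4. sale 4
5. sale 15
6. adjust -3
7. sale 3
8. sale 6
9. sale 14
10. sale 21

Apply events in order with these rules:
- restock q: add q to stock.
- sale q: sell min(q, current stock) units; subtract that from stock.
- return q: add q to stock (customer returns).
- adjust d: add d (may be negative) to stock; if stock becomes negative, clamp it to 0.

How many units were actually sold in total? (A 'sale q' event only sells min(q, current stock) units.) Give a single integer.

Processing events:
Start: stock = 19
  Event 1 (return 6): 19 + 6 = 25
  Event 2 (sale 18): sell min(18,25)=18. stock: 25 - 18 = 7. total_sold = 18
  Event 3 (sale 15): sell min(15,7)=7. stock: 7 - 7 = 0. total_sold = 25
  Event 4 (sale 4): sell min(4,0)=0. stock: 0 - 0 = 0. total_sold = 25
  Event 5 (sale 15): sell min(15,0)=0. stock: 0 - 0 = 0. total_sold = 25
  Event 6 (adjust -3): 0 + -3 = 0 (clamped to 0)
  Event 7 (sale 3): sell min(3,0)=0. stock: 0 - 0 = 0. total_sold = 25
  Event 8 (sale 6): sell min(6,0)=0. stock: 0 - 0 = 0. total_sold = 25
  Event 9 (sale 14): sell min(14,0)=0. stock: 0 - 0 = 0. total_sold = 25
  Event 10 (sale 21): sell min(21,0)=0. stock: 0 - 0 = 0. total_sold = 25
Final: stock = 0, total_sold = 25

Answer: 25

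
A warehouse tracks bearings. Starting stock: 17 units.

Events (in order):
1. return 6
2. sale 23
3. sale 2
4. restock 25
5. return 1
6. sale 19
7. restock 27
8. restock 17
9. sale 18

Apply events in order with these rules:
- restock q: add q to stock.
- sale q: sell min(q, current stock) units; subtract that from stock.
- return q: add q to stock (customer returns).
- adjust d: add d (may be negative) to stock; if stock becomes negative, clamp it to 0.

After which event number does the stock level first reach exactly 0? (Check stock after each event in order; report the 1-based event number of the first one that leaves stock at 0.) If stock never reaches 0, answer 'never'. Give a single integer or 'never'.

Answer: 2

Derivation:
Processing events:
Start: stock = 17
  Event 1 (return 6): 17 + 6 = 23
  Event 2 (sale 23): sell min(23,23)=23. stock: 23 - 23 = 0. total_sold = 23
  Event 3 (sale 2): sell min(2,0)=0. stock: 0 - 0 = 0. total_sold = 23
  Event 4 (restock 25): 0 + 25 = 25
  Event 5 (return 1): 25 + 1 = 26
  Event 6 (sale 19): sell min(19,26)=19. stock: 26 - 19 = 7. total_sold = 42
  Event 7 (restock 27): 7 + 27 = 34
  Event 8 (restock 17): 34 + 17 = 51
  Event 9 (sale 18): sell min(18,51)=18. stock: 51 - 18 = 33. total_sold = 60
Final: stock = 33, total_sold = 60

First zero at event 2.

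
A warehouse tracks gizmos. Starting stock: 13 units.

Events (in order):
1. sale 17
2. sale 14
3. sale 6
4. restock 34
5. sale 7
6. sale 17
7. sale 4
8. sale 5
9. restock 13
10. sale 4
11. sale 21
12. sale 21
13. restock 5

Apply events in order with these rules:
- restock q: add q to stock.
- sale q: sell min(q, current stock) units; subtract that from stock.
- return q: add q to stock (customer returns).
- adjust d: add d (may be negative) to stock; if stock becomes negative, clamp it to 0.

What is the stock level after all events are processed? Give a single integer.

Processing events:
Start: stock = 13
  Event 1 (sale 17): sell min(17,13)=13. stock: 13 - 13 = 0. total_sold = 13
  Event 2 (sale 14): sell min(14,0)=0. stock: 0 - 0 = 0. total_sold = 13
  Event 3 (sale 6): sell min(6,0)=0. stock: 0 - 0 = 0. total_sold = 13
  Event 4 (restock 34): 0 + 34 = 34
  Event 5 (sale 7): sell min(7,34)=7. stock: 34 - 7 = 27. total_sold = 20
  Event 6 (sale 17): sell min(17,27)=17. stock: 27 - 17 = 10. total_sold = 37
  Event 7 (sale 4): sell min(4,10)=4. stock: 10 - 4 = 6. total_sold = 41
  Event 8 (sale 5): sell min(5,6)=5. stock: 6 - 5 = 1. total_sold = 46
  Event 9 (restock 13): 1 + 13 = 14
  Event 10 (sale 4): sell min(4,14)=4. stock: 14 - 4 = 10. total_sold = 50
  Event 11 (sale 21): sell min(21,10)=10. stock: 10 - 10 = 0. total_sold = 60
  Event 12 (sale 21): sell min(21,0)=0. stock: 0 - 0 = 0. total_sold = 60
  Event 13 (restock 5): 0 + 5 = 5
Final: stock = 5, total_sold = 60

Answer: 5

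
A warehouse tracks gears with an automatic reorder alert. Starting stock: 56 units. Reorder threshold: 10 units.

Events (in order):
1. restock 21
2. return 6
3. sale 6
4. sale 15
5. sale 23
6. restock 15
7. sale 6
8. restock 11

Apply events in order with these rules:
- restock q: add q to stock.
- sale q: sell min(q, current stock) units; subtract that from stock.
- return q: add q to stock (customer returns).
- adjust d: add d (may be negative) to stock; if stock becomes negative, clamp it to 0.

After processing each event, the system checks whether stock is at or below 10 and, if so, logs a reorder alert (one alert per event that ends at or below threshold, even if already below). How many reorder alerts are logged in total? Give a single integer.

Processing events:
Start: stock = 56
  Event 1 (restock 21): 56 + 21 = 77
  Event 2 (return 6): 77 + 6 = 83
  Event 3 (sale 6): sell min(6,83)=6. stock: 83 - 6 = 77. total_sold = 6
  Event 4 (sale 15): sell min(15,77)=15. stock: 77 - 15 = 62. total_sold = 21
  Event 5 (sale 23): sell min(23,62)=23. stock: 62 - 23 = 39. total_sold = 44
  Event 6 (restock 15): 39 + 15 = 54
  Event 7 (sale 6): sell min(6,54)=6. stock: 54 - 6 = 48. total_sold = 50
  Event 8 (restock 11): 48 + 11 = 59
Final: stock = 59, total_sold = 50

Checking against threshold 10:
  After event 1: stock=77 > 10
  After event 2: stock=83 > 10
  After event 3: stock=77 > 10
  After event 4: stock=62 > 10
  After event 5: stock=39 > 10
  After event 6: stock=54 > 10
  After event 7: stock=48 > 10
  After event 8: stock=59 > 10
Alert events: []. Count = 0

Answer: 0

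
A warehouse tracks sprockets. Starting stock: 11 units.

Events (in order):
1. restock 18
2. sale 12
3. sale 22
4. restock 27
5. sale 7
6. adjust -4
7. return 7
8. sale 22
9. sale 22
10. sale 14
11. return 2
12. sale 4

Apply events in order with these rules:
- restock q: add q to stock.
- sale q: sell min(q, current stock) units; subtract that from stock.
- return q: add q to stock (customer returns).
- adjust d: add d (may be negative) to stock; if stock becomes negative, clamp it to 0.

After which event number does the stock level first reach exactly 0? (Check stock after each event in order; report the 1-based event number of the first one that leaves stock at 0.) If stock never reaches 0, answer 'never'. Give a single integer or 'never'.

Answer: 3

Derivation:
Processing events:
Start: stock = 11
  Event 1 (restock 18): 11 + 18 = 29
  Event 2 (sale 12): sell min(12,29)=12. stock: 29 - 12 = 17. total_sold = 12
  Event 3 (sale 22): sell min(22,17)=17. stock: 17 - 17 = 0. total_sold = 29
  Event 4 (restock 27): 0 + 27 = 27
  Event 5 (sale 7): sell min(7,27)=7. stock: 27 - 7 = 20. total_sold = 36
  Event 6 (adjust -4): 20 + -4 = 16
  Event 7 (return 7): 16 + 7 = 23
  Event 8 (sale 22): sell min(22,23)=22. stock: 23 - 22 = 1. total_sold = 58
  Event 9 (sale 22): sell min(22,1)=1. stock: 1 - 1 = 0. total_sold = 59
  Event 10 (sale 14): sell min(14,0)=0. stock: 0 - 0 = 0. total_sold = 59
  Event 11 (return 2): 0 + 2 = 2
  Event 12 (sale 4): sell min(4,2)=2. stock: 2 - 2 = 0. total_sold = 61
Final: stock = 0, total_sold = 61

First zero at event 3.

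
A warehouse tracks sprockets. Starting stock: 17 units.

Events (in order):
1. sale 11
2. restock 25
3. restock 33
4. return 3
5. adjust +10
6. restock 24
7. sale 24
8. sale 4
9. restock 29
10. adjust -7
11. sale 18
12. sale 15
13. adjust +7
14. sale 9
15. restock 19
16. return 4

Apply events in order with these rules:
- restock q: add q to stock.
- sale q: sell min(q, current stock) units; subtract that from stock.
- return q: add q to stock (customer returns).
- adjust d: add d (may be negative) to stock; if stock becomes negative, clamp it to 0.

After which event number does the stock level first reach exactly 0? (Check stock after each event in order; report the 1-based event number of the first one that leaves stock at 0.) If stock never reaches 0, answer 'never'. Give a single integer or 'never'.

Answer: never

Derivation:
Processing events:
Start: stock = 17
  Event 1 (sale 11): sell min(11,17)=11. stock: 17 - 11 = 6. total_sold = 11
  Event 2 (restock 25): 6 + 25 = 31
  Event 3 (restock 33): 31 + 33 = 64
  Event 4 (return 3): 64 + 3 = 67
  Event 5 (adjust +10): 67 + 10 = 77
  Event 6 (restock 24): 77 + 24 = 101
  Event 7 (sale 24): sell min(24,101)=24. stock: 101 - 24 = 77. total_sold = 35
  Event 8 (sale 4): sell min(4,77)=4. stock: 77 - 4 = 73. total_sold = 39
  Event 9 (restock 29): 73 + 29 = 102
  Event 10 (adjust -7): 102 + -7 = 95
  Event 11 (sale 18): sell min(18,95)=18. stock: 95 - 18 = 77. total_sold = 57
  Event 12 (sale 15): sell min(15,77)=15. stock: 77 - 15 = 62. total_sold = 72
  Event 13 (adjust +7): 62 + 7 = 69
  Event 14 (sale 9): sell min(9,69)=9. stock: 69 - 9 = 60. total_sold = 81
  Event 15 (restock 19): 60 + 19 = 79
  Event 16 (return 4): 79 + 4 = 83
Final: stock = 83, total_sold = 81

Stock never reaches 0.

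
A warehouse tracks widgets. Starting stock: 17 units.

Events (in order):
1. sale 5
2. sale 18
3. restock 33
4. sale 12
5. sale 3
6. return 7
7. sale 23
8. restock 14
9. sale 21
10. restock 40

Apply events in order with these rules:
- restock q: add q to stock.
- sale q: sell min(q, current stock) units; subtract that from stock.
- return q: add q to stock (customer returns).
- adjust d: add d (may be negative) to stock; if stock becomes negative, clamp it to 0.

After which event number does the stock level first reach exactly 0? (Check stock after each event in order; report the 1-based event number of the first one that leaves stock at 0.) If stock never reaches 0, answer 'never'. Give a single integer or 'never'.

Answer: 2

Derivation:
Processing events:
Start: stock = 17
  Event 1 (sale 5): sell min(5,17)=5. stock: 17 - 5 = 12. total_sold = 5
  Event 2 (sale 18): sell min(18,12)=12. stock: 12 - 12 = 0. total_sold = 17
  Event 3 (restock 33): 0 + 33 = 33
  Event 4 (sale 12): sell min(12,33)=12. stock: 33 - 12 = 21. total_sold = 29
  Event 5 (sale 3): sell min(3,21)=3. stock: 21 - 3 = 18. total_sold = 32
  Event 6 (return 7): 18 + 7 = 25
  Event 7 (sale 23): sell min(23,25)=23. stock: 25 - 23 = 2. total_sold = 55
  Event 8 (restock 14): 2 + 14 = 16
  Event 9 (sale 21): sell min(21,16)=16. stock: 16 - 16 = 0. total_sold = 71
  Event 10 (restock 40): 0 + 40 = 40
Final: stock = 40, total_sold = 71

First zero at event 2.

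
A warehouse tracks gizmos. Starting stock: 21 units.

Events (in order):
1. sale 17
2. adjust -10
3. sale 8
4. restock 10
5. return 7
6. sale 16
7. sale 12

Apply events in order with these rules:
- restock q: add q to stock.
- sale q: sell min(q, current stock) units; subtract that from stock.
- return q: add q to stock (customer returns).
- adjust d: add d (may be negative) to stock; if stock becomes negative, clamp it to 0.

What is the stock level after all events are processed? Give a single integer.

Processing events:
Start: stock = 21
  Event 1 (sale 17): sell min(17,21)=17. stock: 21 - 17 = 4. total_sold = 17
  Event 2 (adjust -10): 4 + -10 = 0 (clamped to 0)
  Event 3 (sale 8): sell min(8,0)=0. stock: 0 - 0 = 0. total_sold = 17
  Event 4 (restock 10): 0 + 10 = 10
  Event 5 (return 7): 10 + 7 = 17
  Event 6 (sale 16): sell min(16,17)=16. stock: 17 - 16 = 1. total_sold = 33
  Event 7 (sale 12): sell min(12,1)=1. stock: 1 - 1 = 0. total_sold = 34
Final: stock = 0, total_sold = 34

Answer: 0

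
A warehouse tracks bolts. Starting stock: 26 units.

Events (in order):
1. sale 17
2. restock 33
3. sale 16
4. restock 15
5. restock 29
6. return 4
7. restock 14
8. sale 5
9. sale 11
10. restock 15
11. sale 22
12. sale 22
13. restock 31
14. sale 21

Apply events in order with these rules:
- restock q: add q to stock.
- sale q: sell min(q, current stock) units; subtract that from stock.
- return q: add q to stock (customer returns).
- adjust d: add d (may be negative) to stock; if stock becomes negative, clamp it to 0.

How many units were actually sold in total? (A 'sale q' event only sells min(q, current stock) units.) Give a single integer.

Processing events:
Start: stock = 26
  Event 1 (sale 17): sell min(17,26)=17. stock: 26 - 17 = 9. total_sold = 17
  Event 2 (restock 33): 9 + 33 = 42
  Event 3 (sale 16): sell min(16,42)=16. stock: 42 - 16 = 26. total_sold = 33
  Event 4 (restock 15): 26 + 15 = 41
  Event 5 (restock 29): 41 + 29 = 70
  Event 6 (return 4): 70 + 4 = 74
  Event 7 (restock 14): 74 + 14 = 88
  Event 8 (sale 5): sell min(5,88)=5. stock: 88 - 5 = 83. total_sold = 38
  Event 9 (sale 11): sell min(11,83)=11. stock: 83 - 11 = 72. total_sold = 49
  Event 10 (restock 15): 72 + 15 = 87
  Event 11 (sale 22): sell min(22,87)=22. stock: 87 - 22 = 65. total_sold = 71
  Event 12 (sale 22): sell min(22,65)=22. stock: 65 - 22 = 43. total_sold = 93
  Event 13 (restock 31): 43 + 31 = 74
  Event 14 (sale 21): sell min(21,74)=21. stock: 74 - 21 = 53. total_sold = 114
Final: stock = 53, total_sold = 114

Answer: 114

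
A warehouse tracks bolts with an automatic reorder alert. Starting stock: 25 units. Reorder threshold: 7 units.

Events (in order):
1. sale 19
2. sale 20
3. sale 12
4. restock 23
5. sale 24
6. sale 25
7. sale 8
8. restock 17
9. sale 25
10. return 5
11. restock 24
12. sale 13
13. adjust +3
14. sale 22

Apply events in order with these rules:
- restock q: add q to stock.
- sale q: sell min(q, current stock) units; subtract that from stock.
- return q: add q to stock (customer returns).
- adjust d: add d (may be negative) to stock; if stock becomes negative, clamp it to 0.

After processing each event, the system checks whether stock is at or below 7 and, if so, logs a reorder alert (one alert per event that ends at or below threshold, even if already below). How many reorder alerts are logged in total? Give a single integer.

Answer: 9

Derivation:
Processing events:
Start: stock = 25
  Event 1 (sale 19): sell min(19,25)=19. stock: 25 - 19 = 6. total_sold = 19
  Event 2 (sale 20): sell min(20,6)=6. stock: 6 - 6 = 0. total_sold = 25
  Event 3 (sale 12): sell min(12,0)=0. stock: 0 - 0 = 0. total_sold = 25
  Event 4 (restock 23): 0 + 23 = 23
  Event 5 (sale 24): sell min(24,23)=23. stock: 23 - 23 = 0. total_sold = 48
  Event 6 (sale 25): sell min(25,0)=0. stock: 0 - 0 = 0. total_sold = 48
  Event 7 (sale 8): sell min(8,0)=0. stock: 0 - 0 = 0. total_sold = 48
  Event 8 (restock 17): 0 + 17 = 17
  Event 9 (sale 25): sell min(25,17)=17. stock: 17 - 17 = 0. total_sold = 65
  Event 10 (return 5): 0 + 5 = 5
  Event 11 (restock 24): 5 + 24 = 29
  Event 12 (sale 13): sell min(13,29)=13. stock: 29 - 13 = 16. total_sold = 78
  Event 13 (adjust +3): 16 + 3 = 19
  Event 14 (sale 22): sell min(22,19)=19. stock: 19 - 19 = 0. total_sold = 97
Final: stock = 0, total_sold = 97

Checking against threshold 7:
  After event 1: stock=6 <= 7 -> ALERT
  After event 2: stock=0 <= 7 -> ALERT
  After event 3: stock=0 <= 7 -> ALERT
  After event 4: stock=23 > 7
  After event 5: stock=0 <= 7 -> ALERT
  After event 6: stock=0 <= 7 -> ALERT
  After event 7: stock=0 <= 7 -> ALERT
  After event 8: stock=17 > 7
  After event 9: stock=0 <= 7 -> ALERT
  After event 10: stock=5 <= 7 -> ALERT
  After event 11: stock=29 > 7
  After event 12: stock=16 > 7
  After event 13: stock=19 > 7
  After event 14: stock=0 <= 7 -> ALERT
Alert events: [1, 2, 3, 5, 6, 7, 9, 10, 14]. Count = 9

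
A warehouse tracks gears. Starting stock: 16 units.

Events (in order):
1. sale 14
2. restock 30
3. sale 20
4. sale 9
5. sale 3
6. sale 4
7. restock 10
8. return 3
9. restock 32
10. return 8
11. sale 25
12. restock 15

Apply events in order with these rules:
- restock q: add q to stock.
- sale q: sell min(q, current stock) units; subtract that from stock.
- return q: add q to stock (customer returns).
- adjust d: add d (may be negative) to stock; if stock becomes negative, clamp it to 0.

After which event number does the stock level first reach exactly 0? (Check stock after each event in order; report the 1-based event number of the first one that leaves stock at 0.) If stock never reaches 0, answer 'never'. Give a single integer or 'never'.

Processing events:
Start: stock = 16
  Event 1 (sale 14): sell min(14,16)=14. stock: 16 - 14 = 2. total_sold = 14
  Event 2 (restock 30): 2 + 30 = 32
  Event 3 (sale 20): sell min(20,32)=20. stock: 32 - 20 = 12. total_sold = 34
  Event 4 (sale 9): sell min(9,12)=9. stock: 12 - 9 = 3. total_sold = 43
  Event 5 (sale 3): sell min(3,3)=3. stock: 3 - 3 = 0. total_sold = 46
  Event 6 (sale 4): sell min(4,0)=0. stock: 0 - 0 = 0. total_sold = 46
  Event 7 (restock 10): 0 + 10 = 10
  Event 8 (return 3): 10 + 3 = 13
  Event 9 (restock 32): 13 + 32 = 45
  Event 10 (return 8): 45 + 8 = 53
  Event 11 (sale 25): sell min(25,53)=25. stock: 53 - 25 = 28. total_sold = 71
  Event 12 (restock 15): 28 + 15 = 43
Final: stock = 43, total_sold = 71

First zero at event 5.

Answer: 5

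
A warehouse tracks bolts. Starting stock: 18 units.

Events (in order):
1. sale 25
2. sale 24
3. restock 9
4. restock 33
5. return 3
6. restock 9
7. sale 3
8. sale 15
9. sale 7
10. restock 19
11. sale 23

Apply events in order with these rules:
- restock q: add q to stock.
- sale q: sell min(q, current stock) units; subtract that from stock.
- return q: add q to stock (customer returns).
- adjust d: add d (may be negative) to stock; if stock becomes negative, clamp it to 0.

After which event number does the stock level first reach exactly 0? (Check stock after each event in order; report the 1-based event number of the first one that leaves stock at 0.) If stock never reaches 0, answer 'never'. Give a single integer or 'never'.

Answer: 1

Derivation:
Processing events:
Start: stock = 18
  Event 1 (sale 25): sell min(25,18)=18. stock: 18 - 18 = 0. total_sold = 18
  Event 2 (sale 24): sell min(24,0)=0. stock: 0 - 0 = 0. total_sold = 18
  Event 3 (restock 9): 0 + 9 = 9
  Event 4 (restock 33): 9 + 33 = 42
  Event 5 (return 3): 42 + 3 = 45
  Event 6 (restock 9): 45 + 9 = 54
  Event 7 (sale 3): sell min(3,54)=3. stock: 54 - 3 = 51. total_sold = 21
  Event 8 (sale 15): sell min(15,51)=15. stock: 51 - 15 = 36. total_sold = 36
  Event 9 (sale 7): sell min(7,36)=7. stock: 36 - 7 = 29. total_sold = 43
  Event 10 (restock 19): 29 + 19 = 48
  Event 11 (sale 23): sell min(23,48)=23. stock: 48 - 23 = 25. total_sold = 66
Final: stock = 25, total_sold = 66

First zero at event 1.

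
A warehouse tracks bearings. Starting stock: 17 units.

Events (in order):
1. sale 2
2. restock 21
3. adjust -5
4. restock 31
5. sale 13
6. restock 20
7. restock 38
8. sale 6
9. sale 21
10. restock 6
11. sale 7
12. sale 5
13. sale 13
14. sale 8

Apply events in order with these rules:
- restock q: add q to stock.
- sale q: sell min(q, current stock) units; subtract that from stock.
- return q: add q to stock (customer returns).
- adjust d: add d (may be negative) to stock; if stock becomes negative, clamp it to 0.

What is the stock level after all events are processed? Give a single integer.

Processing events:
Start: stock = 17
  Event 1 (sale 2): sell min(2,17)=2. stock: 17 - 2 = 15. total_sold = 2
  Event 2 (restock 21): 15 + 21 = 36
  Event 3 (adjust -5): 36 + -5 = 31
  Event 4 (restock 31): 31 + 31 = 62
  Event 5 (sale 13): sell min(13,62)=13. stock: 62 - 13 = 49. total_sold = 15
  Event 6 (restock 20): 49 + 20 = 69
  Event 7 (restock 38): 69 + 38 = 107
  Event 8 (sale 6): sell min(6,107)=6. stock: 107 - 6 = 101. total_sold = 21
  Event 9 (sale 21): sell min(21,101)=21. stock: 101 - 21 = 80. total_sold = 42
  Event 10 (restock 6): 80 + 6 = 86
  Event 11 (sale 7): sell min(7,86)=7. stock: 86 - 7 = 79. total_sold = 49
  Event 12 (sale 5): sell min(5,79)=5. stock: 79 - 5 = 74. total_sold = 54
  Event 13 (sale 13): sell min(13,74)=13. stock: 74 - 13 = 61. total_sold = 67
  Event 14 (sale 8): sell min(8,61)=8. stock: 61 - 8 = 53. total_sold = 75
Final: stock = 53, total_sold = 75

Answer: 53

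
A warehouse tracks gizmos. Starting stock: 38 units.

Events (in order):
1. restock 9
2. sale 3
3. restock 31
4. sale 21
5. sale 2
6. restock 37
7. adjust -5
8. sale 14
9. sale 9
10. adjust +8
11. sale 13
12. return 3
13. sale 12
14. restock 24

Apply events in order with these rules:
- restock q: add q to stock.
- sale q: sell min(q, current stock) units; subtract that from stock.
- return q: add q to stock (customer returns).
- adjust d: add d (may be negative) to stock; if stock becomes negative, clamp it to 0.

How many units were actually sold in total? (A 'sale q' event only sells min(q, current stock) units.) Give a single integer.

Answer: 74

Derivation:
Processing events:
Start: stock = 38
  Event 1 (restock 9): 38 + 9 = 47
  Event 2 (sale 3): sell min(3,47)=3. stock: 47 - 3 = 44. total_sold = 3
  Event 3 (restock 31): 44 + 31 = 75
  Event 4 (sale 21): sell min(21,75)=21. stock: 75 - 21 = 54. total_sold = 24
  Event 5 (sale 2): sell min(2,54)=2. stock: 54 - 2 = 52. total_sold = 26
  Event 6 (restock 37): 52 + 37 = 89
  Event 7 (adjust -5): 89 + -5 = 84
  Event 8 (sale 14): sell min(14,84)=14. stock: 84 - 14 = 70. total_sold = 40
  Event 9 (sale 9): sell min(9,70)=9. stock: 70 - 9 = 61. total_sold = 49
  Event 10 (adjust +8): 61 + 8 = 69
  Event 11 (sale 13): sell min(13,69)=13. stock: 69 - 13 = 56. total_sold = 62
  Event 12 (return 3): 56 + 3 = 59
  Event 13 (sale 12): sell min(12,59)=12. stock: 59 - 12 = 47. total_sold = 74
  Event 14 (restock 24): 47 + 24 = 71
Final: stock = 71, total_sold = 74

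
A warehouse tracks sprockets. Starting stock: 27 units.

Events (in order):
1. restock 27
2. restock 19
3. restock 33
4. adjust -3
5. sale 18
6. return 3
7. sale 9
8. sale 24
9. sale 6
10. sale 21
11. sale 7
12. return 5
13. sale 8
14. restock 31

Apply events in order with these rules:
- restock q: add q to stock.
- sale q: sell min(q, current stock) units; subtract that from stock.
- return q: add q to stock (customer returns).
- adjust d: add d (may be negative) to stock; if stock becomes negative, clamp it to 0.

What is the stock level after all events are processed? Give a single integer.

Processing events:
Start: stock = 27
  Event 1 (restock 27): 27 + 27 = 54
  Event 2 (restock 19): 54 + 19 = 73
  Event 3 (restock 33): 73 + 33 = 106
  Event 4 (adjust -3): 106 + -3 = 103
  Event 5 (sale 18): sell min(18,103)=18. stock: 103 - 18 = 85. total_sold = 18
  Event 6 (return 3): 85 + 3 = 88
  Event 7 (sale 9): sell min(9,88)=9. stock: 88 - 9 = 79. total_sold = 27
  Event 8 (sale 24): sell min(24,79)=24. stock: 79 - 24 = 55. total_sold = 51
  Event 9 (sale 6): sell min(6,55)=6. stock: 55 - 6 = 49. total_sold = 57
  Event 10 (sale 21): sell min(21,49)=21. stock: 49 - 21 = 28. total_sold = 78
  Event 11 (sale 7): sell min(7,28)=7. stock: 28 - 7 = 21. total_sold = 85
  Event 12 (return 5): 21 + 5 = 26
  Event 13 (sale 8): sell min(8,26)=8. stock: 26 - 8 = 18. total_sold = 93
  Event 14 (restock 31): 18 + 31 = 49
Final: stock = 49, total_sold = 93

Answer: 49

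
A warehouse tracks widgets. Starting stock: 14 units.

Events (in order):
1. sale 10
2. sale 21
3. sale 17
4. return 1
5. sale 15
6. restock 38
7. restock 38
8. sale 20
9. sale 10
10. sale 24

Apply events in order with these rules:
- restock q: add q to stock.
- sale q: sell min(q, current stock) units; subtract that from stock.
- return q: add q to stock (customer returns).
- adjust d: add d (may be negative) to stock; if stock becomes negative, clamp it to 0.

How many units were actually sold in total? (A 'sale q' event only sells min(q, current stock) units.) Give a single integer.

Answer: 69

Derivation:
Processing events:
Start: stock = 14
  Event 1 (sale 10): sell min(10,14)=10. stock: 14 - 10 = 4. total_sold = 10
  Event 2 (sale 21): sell min(21,4)=4. stock: 4 - 4 = 0. total_sold = 14
  Event 3 (sale 17): sell min(17,0)=0. stock: 0 - 0 = 0. total_sold = 14
  Event 4 (return 1): 0 + 1 = 1
  Event 5 (sale 15): sell min(15,1)=1. stock: 1 - 1 = 0. total_sold = 15
  Event 6 (restock 38): 0 + 38 = 38
  Event 7 (restock 38): 38 + 38 = 76
  Event 8 (sale 20): sell min(20,76)=20. stock: 76 - 20 = 56. total_sold = 35
  Event 9 (sale 10): sell min(10,56)=10. stock: 56 - 10 = 46. total_sold = 45
  Event 10 (sale 24): sell min(24,46)=24. stock: 46 - 24 = 22. total_sold = 69
Final: stock = 22, total_sold = 69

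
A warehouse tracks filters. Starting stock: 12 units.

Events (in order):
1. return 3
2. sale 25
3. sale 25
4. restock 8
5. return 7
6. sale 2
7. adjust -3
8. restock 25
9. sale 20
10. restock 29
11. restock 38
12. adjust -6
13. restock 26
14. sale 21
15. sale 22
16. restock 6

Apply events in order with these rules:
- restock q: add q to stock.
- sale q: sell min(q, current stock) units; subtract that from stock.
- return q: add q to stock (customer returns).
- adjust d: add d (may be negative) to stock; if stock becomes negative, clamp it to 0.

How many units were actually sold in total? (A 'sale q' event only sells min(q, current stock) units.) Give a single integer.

Answer: 80

Derivation:
Processing events:
Start: stock = 12
  Event 1 (return 3): 12 + 3 = 15
  Event 2 (sale 25): sell min(25,15)=15. stock: 15 - 15 = 0. total_sold = 15
  Event 3 (sale 25): sell min(25,0)=0. stock: 0 - 0 = 0. total_sold = 15
  Event 4 (restock 8): 0 + 8 = 8
  Event 5 (return 7): 8 + 7 = 15
  Event 6 (sale 2): sell min(2,15)=2. stock: 15 - 2 = 13. total_sold = 17
  Event 7 (adjust -3): 13 + -3 = 10
  Event 8 (restock 25): 10 + 25 = 35
  Event 9 (sale 20): sell min(20,35)=20. stock: 35 - 20 = 15. total_sold = 37
  Event 10 (restock 29): 15 + 29 = 44
  Event 11 (restock 38): 44 + 38 = 82
  Event 12 (adjust -6): 82 + -6 = 76
  Event 13 (restock 26): 76 + 26 = 102
  Event 14 (sale 21): sell min(21,102)=21. stock: 102 - 21 = 81. total_sold = 58
  Event 15 (sale 22): sell min(22,81)=22. stock: 81 - 22 = 59. total_sold = 80
  Event 16 (restock 6): 59 + 6 = 65
Final: stock = 65, total_sold = 80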